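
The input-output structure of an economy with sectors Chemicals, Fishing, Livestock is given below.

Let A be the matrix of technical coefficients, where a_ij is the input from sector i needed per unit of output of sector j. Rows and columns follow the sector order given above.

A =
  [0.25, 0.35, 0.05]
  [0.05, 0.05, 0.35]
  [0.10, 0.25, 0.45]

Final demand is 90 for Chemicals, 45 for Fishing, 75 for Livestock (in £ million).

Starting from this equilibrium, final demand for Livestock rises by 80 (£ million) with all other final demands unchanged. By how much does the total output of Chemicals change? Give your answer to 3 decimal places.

Δx_1 = 45.485

I − A =
  [   0.75    -0.35    -0.05]
  [  -0.05     0.95    -0.35]
  [  -0.10    -0.25     0.55]
Cofactors of I−A, C_ij = (−1)^(i+j)·(minor ij) (rows/columns in the sector order above):
  C_11 = (0.95)(0.55) − (-0.35)(-0.25) = 0.4350
  C_12 = −[(-0.05)(0.55) − (-0.35)(-0.10)] = 0.0625
  C_13 = (-0.05)(-0.25) − (0.95)(-0.10) = 0.1075
  C_21 = −[(-0.35)(0.55) − (-0.05)(-0.25)] = 0.2050
  C_22 = (0.75)(0.55) − (-0.05)(-0.10) = 0.4075
  C_23 = −[(0.75)(-0.25) − (-0.35)(-0.10)] = 0.2225
  C_31 = (-0.35)(-0.35) − (-0.05)(0.95) = 0.1700
  C_32 = −[(0.75)(-0.35) − (-0.05)(-0.05)] = 0.2650
  C_33 = (0.75)(0.95) − (-0.35)(-0.05) = 0.6950
det(I−A) = Σ_j (I−A)_1j·C_1j = (0.75)(0.4350) + (-0.35)(0.0625) + (-0.05)(0.1075) = 0.2990
adj(I−A) = Cᵀ =
  [ 0.4350   0.2050   0.1700]
  [ 0.0625   0.4075   0.2650]
  [ 0.1075   0.2225   0.6950]
(I − A)⁻¹ = adj(I−A) / det(I−A) ≈
  [   1.4548     0.6856     0.5686]
  [   0.2090     1.3629     0.8863]
  [   0.3595     0.7441     2.3244]
Δx = (I − A)⁻¹ Δd with Δd having +80 in the Livestock component and 0 elsewhere.
So Δx_1 = L_13 · (+80), where L_13 = adj(I−A)_13 / det(I−A) = 0.1700 / 0.2990.
Δx_1 = 0.1700 × (+80) / 0.2990 = 13.60 / 0.2990 ≈ 45.485.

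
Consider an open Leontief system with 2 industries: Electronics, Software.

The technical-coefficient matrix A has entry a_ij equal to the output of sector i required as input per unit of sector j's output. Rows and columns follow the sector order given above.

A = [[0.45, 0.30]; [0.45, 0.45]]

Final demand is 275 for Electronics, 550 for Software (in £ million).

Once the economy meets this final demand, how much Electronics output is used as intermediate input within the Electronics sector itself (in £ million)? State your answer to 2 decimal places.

I − A =
  [   0.55    -0.30]
  [  -0.45     0.55]
det(I−A) = (0.55)(0.55) − (-0.30)(-0.45) = 0.1675
adj(I−A) = [[0.55, 0.30], [0.45, 0.55]]
(I − A)⁻¹ = adj(I−A) / det(I−A) ≈
  [   3.2836     1.7910]
  [   2.6866     3.2836]
First solve x = (I − A)⁻¹ d = adj(I−A)·d / det(I−A); in particular x_E = (0.55·275 + 0.30·550) / 0.1675 = 316.25 / 0.1675 ≈ 1888.0597.
Intermediate flow from E to E: z_EE = a_EE · x_E = 0.45 × 316.25 / 0.1675 = 142.3125 / 0.1675 ≈ 849.63.

z_EE = 849.63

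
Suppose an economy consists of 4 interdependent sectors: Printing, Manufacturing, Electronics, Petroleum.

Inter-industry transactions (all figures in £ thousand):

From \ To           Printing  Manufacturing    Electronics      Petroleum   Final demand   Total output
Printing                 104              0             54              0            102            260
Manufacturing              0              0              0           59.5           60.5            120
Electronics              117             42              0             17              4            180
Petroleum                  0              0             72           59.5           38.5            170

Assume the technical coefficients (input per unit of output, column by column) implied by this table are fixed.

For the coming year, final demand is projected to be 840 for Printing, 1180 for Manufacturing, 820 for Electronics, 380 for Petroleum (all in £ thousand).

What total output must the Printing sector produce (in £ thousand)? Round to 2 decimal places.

Technical coefficients a_ij = z_ij / X_j:
  a_11 = 104/260 = 0.40, a_21 = 0/260 = 0.00, a_31 = 117/260 = 0.45, a_41 = 0/260 = 0.00
  a_12 = 0/120 = 0.00, a_22 = 0/120 = 0.00, a_32 = 42/120 = 0.35, a_42 = 0/120 = 0.00
  a_13 = 54/180 = 0.30, a_23 = 0/180 = 0.00, a_33 = 0/180 = 0.00, a_43 = 72/180 = 0.40
  a_14 = 0/170 = 0.00, a_24 = 59.5/170 = 0.35, a_34 = 17/170 = 0.10, a_44 = 59.5/170 = 0.35
I − A =
  [   0.60     0.00    -0.30     0.00]
  [   0.00     1.00     0.00    -0.35]
  [  -0.45    -0.35     1.00    -0.10]
  [   0.00     0.00    -0.40     0.65]
Compute the cofactors C_ij = (−1)^(i+j)·(3×3 minor ij) of I−A; the adjugate is their transpose:
adj(I−A) = Cᵀ =
  [ 0.56100   0.06825   0.19500   0.06675]
  [ 0.06300   0.27825   0.08400   0.16275]
  [ 0.29250   0.13650   0.39000   0.13350]
  [ 0.18000   0.08400   0.24000   0.46500]
det(I−A) = Σ_j (I−A)_1j·C_1j = (0.60)(0.56100) + (0.00)(0.06300) + (-0.30)(0.29250) + (0.00)(0.18000) = 0.24885
(I − A)⁻¹ = adj(I−A) / det(I−A) ≈
  [   2.2544     0.2743     0.7836     0.2682]
  [   0.2532     1.1181     0.3376     0.6540]
  [   1.1754     0.5485     1.5672     0.5365]
  [   0.7233     0.3376     0.9644     1.8686]
x = (I − A)⁻¹ d = adj(I−A)·d / det(I−A), with det(I−A) = 0.24885:
  x_1 = (0.56100·840 + 0.06825·1180 + 0.19500·820 + 0.06675·380) / 0.24885 = 737.04 / 0.24885 ≈ 2961.78
  x_2 = (0.06300·840 + 0.27825·1180 + 0.08400·820 + 0.16275·380) / 0.24885 = 511.98 / 0.24885 ≈ 2057.38
  x_3 = (0.29250·840 + 0.13650·1180 + 0.39000·820 + 0.13350·380) / 0.24885 = 777.30 / 0.24885 ≈ 3123.57
  x_4 = (0.18000·840 + 0.08400·1180 + 0.24000·820 + 0.46500·380) / 0.24885 = 623.82 / 0.24885 ≈ 2506.81

x_1 = 2961.78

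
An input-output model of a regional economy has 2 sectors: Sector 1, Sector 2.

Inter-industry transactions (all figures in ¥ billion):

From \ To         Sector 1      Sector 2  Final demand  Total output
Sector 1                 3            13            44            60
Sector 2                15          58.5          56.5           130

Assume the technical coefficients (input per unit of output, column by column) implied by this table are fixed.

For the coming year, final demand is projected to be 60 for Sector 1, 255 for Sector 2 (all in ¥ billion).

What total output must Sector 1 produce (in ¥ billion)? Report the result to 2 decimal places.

x_1 = 117.59

Technical coefficients a_ij = z_ij / X_j:
  a_11 = 3/60 = 0.05, a_21 = 15/60 = 0.25
  a_12 = 13/130 = 0.10, a_22 = 58.5/130 = 0.45
I − A =
  [   0.95    -0.10]
  [  -0.25     0.55]
det(I−A) = (0.95)(0.55) − (-0.10)(-0.25) = 0.4975
adj(I−A) = [[0.55, 0.10], [0.25, 0.95]]
(I − A)⁻¹ = adj(I−A) / det(I−A) ≈
  [   1.1055     0.2010]
  [   0.5025     1.9095]
x = (I − A)⁻¹ d = adj(I−A)·d / det(I−A), with det(I−A) = 0.4975:
  x_1 = (0.55·60 + 0.10·255) / 0.4975 = 58.50 / 0.4975 ≈ 117.59
  x_2 = (0.25·60 + 0.95·255) / 0.4975 = 257.25 / 0.4975 ≈ 517.09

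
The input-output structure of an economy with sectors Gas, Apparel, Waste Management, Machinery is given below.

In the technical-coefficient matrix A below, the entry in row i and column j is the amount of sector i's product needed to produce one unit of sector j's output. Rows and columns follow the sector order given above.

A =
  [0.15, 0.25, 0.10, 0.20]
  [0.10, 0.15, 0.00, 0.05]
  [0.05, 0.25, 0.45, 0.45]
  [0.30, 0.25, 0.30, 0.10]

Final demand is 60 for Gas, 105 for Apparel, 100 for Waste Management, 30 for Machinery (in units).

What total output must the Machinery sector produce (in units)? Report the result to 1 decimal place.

I − A =
  [   0.85    -0.25    -0.10    -0.20]
  [  -0.10     0.85     0.00    -0.05]
  [  -0.05    -0.25     0.55    -0.45]
  [  -0.30    -0.25    -0.30     0.90]
Compute the cofactors C_ij = (−1)^(i+j)·(3×3 minor ij) of I−A; the adjugate is their transpose:
adj(I−A) = Cᵀ =
  [ 0.295375   0.166250   0.130000   0.139875]
  [ 0.045000   0.252000   0.029250   0.038625]
  [ 0.189875   0.319375   0.557375   0.338625]
  [ 0.174250   0.231875   0.237250   0.376875]
det(I−A) = Σ_j (I−A)_1j·C_1j = (0.85)(0.295375) + (-0.25)(0.045000) + (-0.10)(0.189875) + (-0.20)(0.174250) = 0.18598125
(I − A)⁻¹ = adj(I−A) / det(I−A) ≈
  [   1.5882     0.8939     0.6990     0.7521]
  [   0.2420     1.3550     0.1573     0.2077]
  [   1.0209     1.7172     2.9969     1.8207]
  [   0.9369     1.2468     1.2757     2.0264]
x = (I − A)⁻¹ d = adj(I−A)·d / det(I−A), with det(I−A) = 0.18598125:
  x_1 = (0.295375·60 + 0.166250·105 + 0.130000·100 + 0.139875·30) / 0.18598125 = 52.375 / 0.18598125 ≈ 281.6
  x_2 = (0.045000·60 + 0.252000·105 + 0.029250·100 + 0.038625·30) / 0.18598125 = 33.24375 / 0.18598125 ≈ 178.7
  x_3 = (0.189875·60 + 0.319375·105 + 0.557375·100 + 0.338625·30) / 0.18598125 = 110.823125 / 0.18598125 ≈ 595.9
  x_4 = (0.174250·60 + 0.231875·105 + 0.237250·100 + 0.376875·30) / 0.18598125 = 69.833125 / 0.18598125 ≈ 375.5

x_4 = 375.5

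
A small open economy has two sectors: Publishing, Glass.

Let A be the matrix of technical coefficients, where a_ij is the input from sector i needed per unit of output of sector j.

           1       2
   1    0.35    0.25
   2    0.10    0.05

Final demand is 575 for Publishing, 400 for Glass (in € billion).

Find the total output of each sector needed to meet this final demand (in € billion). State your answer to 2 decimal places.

I − A =
  [   0.65    -0.25]
  [  -0.10     0.95]
det(I−A) = (0.65)(0.95) − (-0.25)(-0.10) = 0.5925
adj(I−A) = [[0.95, 0.25], [0.10, 0.65]]
(I − A)⁻¹ = adj(I−A) / det(I−A) ≈
  [   1.6034     0.4219]
  [   0.1688     1.0970]
x = (I − A)⁻¹ d = adj(I−A)·d / det(I−A), with det(I−A) = 0.5925:
  x_1 = (0.95·575 + 0.25·400) / 0.5925 = 646.25 / 0.5925 ≈ 1090.72
  x_2 = (0.10·575 + 0.65·400) / 0.5925 = 317.50 / 0.5925 ≈ 535.86

x_1 = 1090.72, x_2 = 535.86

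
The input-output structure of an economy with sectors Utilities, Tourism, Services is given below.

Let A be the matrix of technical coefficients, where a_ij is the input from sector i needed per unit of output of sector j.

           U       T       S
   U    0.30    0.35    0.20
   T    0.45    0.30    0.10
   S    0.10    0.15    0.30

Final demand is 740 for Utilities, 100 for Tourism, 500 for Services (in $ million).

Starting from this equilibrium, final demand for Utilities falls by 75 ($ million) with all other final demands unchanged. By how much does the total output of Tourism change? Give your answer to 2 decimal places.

I − A =
  [   0.70    -0.35    -0.20]
  [  -0.45     0.70    -0.10]
  [  -0.10    -0.15     0.70]
Cofactors of I−A, C_ij = (−1)^(i+j)·(minor ij) (rows/columns in the sector order above):
  C_11 = (0.70)(0.70) − (-0.10)(-0.15) = 0.4750
  C_12 = −[(-0.45)(0.70) − (-0.10)(-0.10)] = 0.3250
  C_13 = (-0.45)(-0.15) − (0.70)(-0.10) = 0.1375
  C_21 = −[(-0.35)(0.70) − (-0.20)(-0.15)] = 0.2750
  C_22 = (0.70)(0.70) − (-0.20)(-0.10) = 0.4700
  C_23 = −[(0.70)(-0.15) − (-0.35)(-0.10)] = 0.1400
  C_31 = (-0.35)(-0.10) − (-0.20)(0.70) = 0.1750
  C_32 = −[(0.70)(-0.10) − (-0.20)(-0.45)] = 0.1600
  C_33 = (0.70)(0.70) − (-0.35)(-0.45) = 0.3325
det(I−A) = Σ_j (I−A)_1j·C_1j = (0.70)(0.4750) + (-0.35)(0.3250) + (-0.20)(0.1375) = 0.19125
adj(I−A) = Cᵀ =
  [ 0.4750   0.2750   0.1750]
  [ 0.3250   0.4700   0.1600]
  [ 0.1375   0.1400   0.3325]
(I − A)⁻¹ = adj(I−A) / det(I−A) ≈
  [   2.4837     1.4379     0.9150]
  [   1.6993     2.4575     0.8366]
  [   0.7190     0.7320     1.7386]
Δx = (I − A)⁻¹ Δd with Δd having -75 in the Utilities component and 0 elsewhere.
So Δx_T = L_TU · (-75), where L_TU = adj(I−A)_TU / det(I−A) = 0.3250 / 0.19125.
Δx_T = 0.3250 × (-75) / 0.19125 = -24.375 / 0.19125 ≈ -127.45.

Δx_T = -127.45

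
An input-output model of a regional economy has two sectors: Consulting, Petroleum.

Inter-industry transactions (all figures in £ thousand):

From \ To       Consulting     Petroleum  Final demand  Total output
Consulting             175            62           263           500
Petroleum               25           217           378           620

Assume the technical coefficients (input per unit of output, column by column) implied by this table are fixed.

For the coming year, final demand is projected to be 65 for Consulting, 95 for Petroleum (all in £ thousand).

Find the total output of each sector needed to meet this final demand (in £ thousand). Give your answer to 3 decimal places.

x_1 = 123.952, x_2 = 155.689

Technical coefficients a_ij = z_ij / X_j:
  a_11 = 175/500 = 0.35, a_21 = 25/500 = 0.05
  a_12 = 62/620 = 0.10, a_22 = 217/620 = 0.35
I − A =
  [   0.65    -0.10]
  [  -0.05     0.65]
det(I−A) = (0.65)(0.65) − (-0.10)(-0.05) = 0.4175
adj(I−A) = [[0.65, 0.10], [0.05, 0.65]]
(I − A)⁻¹ = adj(I−A) / det(I−A) ≈
  [   1.5569     0.2395]
  [   0.1198     1.5569]
x = (I − A)⁻¹ d = adj(I−A)·d / det(I−A), with det(I−A) = 0.4175:
  x_1 = (0.65·65 + 0.10·95) / 0.4175 = 51.75 / 0.4175 ≈ 123.952
  x_2 = (0.05·65 + 0.65·95) / 0.4175 = 65.00 / 0.4175 ≈ 155.689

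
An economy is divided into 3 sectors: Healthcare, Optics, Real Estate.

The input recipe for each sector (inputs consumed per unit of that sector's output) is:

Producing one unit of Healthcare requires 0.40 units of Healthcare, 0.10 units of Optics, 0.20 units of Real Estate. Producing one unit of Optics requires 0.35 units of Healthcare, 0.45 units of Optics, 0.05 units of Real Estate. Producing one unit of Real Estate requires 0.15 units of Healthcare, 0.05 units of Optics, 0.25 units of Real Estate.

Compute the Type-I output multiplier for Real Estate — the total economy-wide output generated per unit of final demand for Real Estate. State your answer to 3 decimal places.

m_R = 2.211

I − A =
  [   0.60    -0.35    -0.15]
  [  -0.10     0.55    -0.05]
  [  -0.20    -0.05     0.75]
Cofactors of I−A, C_ij = (−1)^(i+j)·(minor ij) (rows/columns in the sector order above):
  C_11 = (0.55)(0.75) − (-0.05)(-0.05) = 0.4100
  C_12 = −[(-0.10)(0.75) − (-0.05)(-0.20)] = 0.0850
  C_13 = (-0.10)(-0.05) − (0.55)(-0.20) = 0.1150
  C_21 = −[(-0.35)(0.75) − (-0.15)(-0.05)] = 0.2700
  C_22 = (0.60)(0.75) − (-0.15)(-0.20) = 0.4200
  C_23 = −[(0.60)(-0.05) − (-0.35)(-0.20)] = 0.1000
  C_31 = (-0.35)(-0.05) − (-0.15)(0.55) = 0.1000
  C_32 = −[(0.60)(-0.05) − (-0.15)(-0.10)] = 0.0450
  C_33 = (0.60)(0.55) − (-0.35)(-0.10) = 0.2950
det(I−A) = Σ_j (I−A)_1j·C_1j = (0.60)(0.4100) + (-0.35)(0.0850) + (-0.15)(0.1150) = 0.1990
adj(I−A) = Cᵀ =
  [ 0.4100   0.2700   0.1000]
  [ 0.0850   0.4200   0.0450]
  [ 0.1150   0.1000   0.2950]
(I − A)⁻¹ = adj(I−A) / det(I−A) ≈
  [   2.0603     1.3568     0.5025]
  [   0.4271     2.1106     0.2261]
  [   0.5779     0.5025     1.4824]
The output multiplier for sector j is the column-j sum of the Leontief inverse (I − A)⁻¹ = adj(I−A) / det(I−A).
Column R of adj(I−A): (0.1000, 0.0450, 0.2950); det(I−A) = 0.1990.
m_R = (0.1000 + 0.0450 + 0.2950) / 0.1990 = 0.44 / 0.1990 ≈ 2.211.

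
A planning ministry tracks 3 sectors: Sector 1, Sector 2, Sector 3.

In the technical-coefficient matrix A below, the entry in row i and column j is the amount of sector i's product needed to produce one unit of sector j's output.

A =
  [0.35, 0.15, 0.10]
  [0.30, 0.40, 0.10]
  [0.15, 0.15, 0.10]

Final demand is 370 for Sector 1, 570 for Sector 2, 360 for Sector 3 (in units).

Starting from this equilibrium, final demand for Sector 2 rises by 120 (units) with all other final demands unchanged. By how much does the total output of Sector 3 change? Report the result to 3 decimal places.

Δx_3 = 50.526

I − A =
  [   0.65    -0.15    -0.10]
  [  -0.30     0.60    -0.10]
  [  -0.15    -0.15     0.90]
Cofactors of I−A, C_ij = (−1)^(i+j)·(minor ij) (rows/columns in the sector order above):
  C_11 = (0.60)(0.90) − (-0.10)(-0.15) = 0.5250
  C_12 = −[(-0.30)(0.90) − (-0.10)(-0.15)] = 0.2850
  C_13 = (-0.30)(-0.15) − (0.60)(-0.15) = 0.1350
  C_21 = −[(-0.15)(0.90) − (-0.10)(-0.15)] = 0.1500
  C_22 = (0.65)(0.90) − (-0.10)(-0.15) = 0.5700
  C_23 = −[(0.65)(-0.15) − (-0.15)(-0.15)] = 0.1200
  C_31 = (-0.15)(-0.10) − (-0.10)(0.60) = 0.0750
  C_32 = −[(0.65)(-0.10) − (-0.10)(-0.30)] = 0.0950
  C_33 = (0.65)(0.60) − (-0.15)(-0.30) = 0.3450
det(I−A) = Σ_j (I−A)_1j·C_1j = (0.65)(0.5250) + (-0.15)(0.2850) + (-0.10)(0.1350) = 0.2850
adj(I−A) = Cᵀ =
  [ 0.5250   0.1500   0.0750]
  [ 0.2850   0.5700   0.0950]
  [ 0.1350   0.1200   0.3450]
(I − A)⁻¹ = adj(I−A) / det(I−A) ≈
  [   1.8421     0.5263     0.2632]
  [   1.0000     2.0000     0.3333]
  [   0.4737     0.4211     1.2105]
Δx = (I − A)⁻¹ Δd with Δd having +120 in the Sector 2 component and 0 elsewhere.
So Δx_3 = L_32 · (+120), where L_32 = adj(I−A)_32 / det(I−A) = 0.1200 / 0.2850.
Δx_3 = 0.1200 × (+120) / 0.2850 = 14.40 / 0.2850 ≈ 50.526.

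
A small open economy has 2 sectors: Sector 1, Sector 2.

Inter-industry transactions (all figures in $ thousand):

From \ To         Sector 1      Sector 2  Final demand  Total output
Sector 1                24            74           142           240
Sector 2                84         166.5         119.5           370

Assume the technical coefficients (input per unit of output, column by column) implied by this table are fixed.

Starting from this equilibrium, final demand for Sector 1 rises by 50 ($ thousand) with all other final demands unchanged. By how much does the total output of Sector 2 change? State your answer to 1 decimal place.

Technical coefficients a_ij = z_ij / X_j:
  a_11 = 24/240 = 0.10, a_21 = 84/240 = 0.35
  a_12 = 74/370 = 0.20, a_22 = 166.5/370 = 0.45
I − A =
  [   0.90    -0.20]
  [  -0.35     0.55]
det(I−A) = (0.90)(0.55) − (-0.20)(-0.35) = 0.4250
adj(I−A) = [[0.55, 0.20], [0.35, 0.90]]
(I − A)⁻¹ = adj(I−A) / det(I−A) ≈
  [   1.2941     0.4706]
  [   0.8235     2.1176]
Δx = (I − A)⁻¹ Δd with Δd having +50 in the Sector 1 component and 0 elsewhere.
So Δx_2 = L_21 · (+50), where L_21 = adj(I−A)_21 / det(I−A) = 0.35 / 0.4250.
Δx_2 = 0.35 × (+50) / 0.4250 = 17.50 / 0.4250 ≈ 41.2.

Δx_2 = 41.2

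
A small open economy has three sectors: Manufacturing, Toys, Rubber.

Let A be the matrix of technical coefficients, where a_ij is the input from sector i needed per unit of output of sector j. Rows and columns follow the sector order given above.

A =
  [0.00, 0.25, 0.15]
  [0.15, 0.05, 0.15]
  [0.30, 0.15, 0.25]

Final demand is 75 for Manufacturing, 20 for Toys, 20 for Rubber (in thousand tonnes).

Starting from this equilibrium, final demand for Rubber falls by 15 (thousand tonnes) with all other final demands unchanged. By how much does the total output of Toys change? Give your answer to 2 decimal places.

I − A =
  [   1.00    -0.25    -0.15]
  [  -0.15     0.95    -0.15]
  [  -0.30    -0.15     0.75]
Cofactors of I−A, C_ij = (−1)^(i+j)·(minor ij) (rows/columns in the sector order above):
  C_11 = (0.95)(0.75) − (-0.15)(-0.15) = 0.6900
  C_12 = −[(-0.15)(0.75) − (-0.15)(-0.30)] = 0.1575
  C_13 = (-0.15)(-0.15) − (0.95)(-0.30) = 0.3075
  C_21 = −[(-0.25)(0.75) − (-0.15)(-0.15)] = 0.2100
  C_22 = (1.00)(0.75) − (-0.15)(-0.30) = 0.7050
  C_23 = −[(1.00)(-0.15) − (-0.25)(-0.30)] = 0.2250
  C_31 = (-0.25)(-0.15) − (-0.15)(0.95) = 0.1800
  C_32 = −[(1.00)(-0.15) − (-0.15)(-0.15)] = 0.1725
  C_33 = (1.00)(0.95) − (-0.25)(-0.15) = 0.9125
det(I−A) = Σ_j (I−A)_1j·C_1j = (1.00)(0.6900) + (-0.25)(0.1575) + (-0.15)(0.3075) = 0.6045
adj(I−A) = Cᵀ =
  [ 0.6900   0.2100   0.1800]
  [ 0.1575   0.7050   0.1725]
  [ 0.3075   0.2250   0.9125]
(I − A)⁻¹ = adj(I−A) / det(I−A) ≈
  [   1.1414     0.3474     0.2978]
  [   0.2605     1.1663     0.2854]
  [   0.5087     0.3722     1.5095]
Δx = (I − A)⁻¹ Δd with Δd having -15 in the Rubber component and 0 elsewhere.
So Δx_T = L_TR · (-15), where L_TR = adj(I−A)_TR / det(I−A) = 0.1725 / 0.6045.
Δx_T = 0.1725 × (-15) / 0.6045 = -2.5875 / 0.6045 ≈ -4.28.

Δx_T = -4.28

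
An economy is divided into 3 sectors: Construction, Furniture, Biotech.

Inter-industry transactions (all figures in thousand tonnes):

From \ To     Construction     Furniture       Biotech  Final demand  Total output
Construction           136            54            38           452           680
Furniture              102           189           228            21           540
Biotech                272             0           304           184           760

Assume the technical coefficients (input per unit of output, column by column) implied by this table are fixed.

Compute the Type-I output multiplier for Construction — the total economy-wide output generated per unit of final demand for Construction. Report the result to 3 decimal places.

Technical coefficients a_ij = z_ij / X_j:
  a_11 = 136/680 = 0.20, a_21 = 102/680 = 0.15, a_31 = 272/680 = 0.40
  a_12 = 54/540 = 0.10, a_22 = 189/540 = 0.35, a_32 = 0/540 = 0.00
  a_13 = 38/760 = 0.05, a_23 = 228/760 = 0.30, a_33 = 304/760 = 0.40
I − A =
  [   0.80    -0.10    -0.05]
  [  -0.15     0.65    -0.30]
  [  -0.40     0.00     0.60]
Cofactors of I−A, C_ij = (−1)^(i+j)·(minor ij) (rows/columns in the sector order above):
  C_11 = (0.65)(0.60) − (-0.30)(0.00) = 0.3900
  C_12 = −[(-0.15)(0.60) − (-0.30)(-0.40)] = 0.2100
  C_13 = (-0.15)(0.00) − (0.65)(-0.40) = 0.2600
  C_21 = −[(-0.10)(0.60) − (-0.05)(0.00)] = 0.0600
  C_22 = (0.80)(0.60) − (-0.05)(-0.40) = 0.4600
  C_23 = −[(0.80)(0.00) − (-0.10)(-0.40)] = 0.0400
  C_31 = (-0.10)(-0.30) − (-0.05)(0.65) = 0.0625
  C_32 = −[(0.80)(-0.30) − (-0.05)(-0.15)] = 0.2475
  C_33 = (0.80)(0.65) − (-0.10)(-0.15) = 0.5050
det(I−A) = Σ_j (I−A)_1j·C_1j = (0.80)(0.3900) + (-0.10)(0.2100) + (-0.05)(0.2600) = 0.2780
adj(I−A) = Cᵀ =
  [ 0.3900   0.0600   0.0625]
  [ 0.2100   0.4600   0.2475]
  [ 0.2600   0.0400   0.5050]
(I − A)⁻¹ = adj(I−A) / det(I−A) ≈
  [   1.4029     0.2158     0.2248]
  [   0.7554     1.6547     0.8903]
  [   0.9353     0.1439     1.8165]
The output multiplier for sector j is the column-j sum of the Leontief inverse (I − A)⁻¹ = adj(I−A) / det(I−A).
Column 1 of adj(I−A): (0.3900, 0.2100, 0.2600); det(I−A) = 0.2780.
m_1 = (0.3900 + 0.2100 + 0.2600) / 0.2780 = 0.86 / 0.2780 ≈ 3.094.

m_1 = 3.094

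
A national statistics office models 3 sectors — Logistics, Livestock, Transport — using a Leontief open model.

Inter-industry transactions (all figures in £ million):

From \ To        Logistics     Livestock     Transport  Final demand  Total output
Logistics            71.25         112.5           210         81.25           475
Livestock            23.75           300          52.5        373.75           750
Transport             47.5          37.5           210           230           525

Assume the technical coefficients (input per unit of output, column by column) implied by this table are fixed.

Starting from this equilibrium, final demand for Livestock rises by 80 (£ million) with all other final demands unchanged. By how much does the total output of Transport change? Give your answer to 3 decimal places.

Technical coefficients a_ij = z_ij / X_j:
  a_11 = 71.25/475 = 0.15, a_21 = 23.75/475 = 0.05, a_31 = 47.5/475 = 0.10
  a_12 = 112.5/750 = 0.15, a_22 = 300/750 = 0.40, a_32 = 37.5/750 = 0.05
  a_13 = 210/525 = 0.40, a_23 = 52.5/525 = 0.10, a_33 = 210/525 = 0.40
I − A =
  [   0.85    -0.15    -0.40]
  [  -0.05     0.60    -0.10]
  [  -0.10    -0.05     0.60]
Cofactors of I−A, C_ij = (−1)^(i+j)·(minor ij) (rows/columns in the sector order above):
  C_11 = (0.60)(0.60) − (-0.10)(-0.05) = 0.3550
  C_12 = −[(-0.05)(0.60) − (-0.10)(-0.10)] = 0.0400
  C_13 = (-0.05)(-0.05) − (0.60)(-0.10) = 0.0625
  C_21 = −[(-0.15)(0.60) − (-0.40)(-0.05)] = 0.1100
  C_22 = (0.85)(0.60) − (-0.40)(-0.10) = 0.4700
  C_23 = −[(0.85)(-0.05) − (-0.15)(-0.10)] = 0.0575
  C_31 = (-0.15)(-0.10) − (-0.40)(0.60) = 0.2550
  C_32 = −[(0.85)(-0.10) − (-0.40)(-0.05)] = 0.1050
  C_33 = (0.85)(0.60) − (-0.15)(-0.05) = 0.5025
det(I−A) = Σ_j (I−A)_1j·C_1j = (0.85)(0.3550) + (-0.15)(0.0400) + (-0.40)(0.0625) = 0.27075
adj(I−A) = Cᵀ =
  [ 0.3550   0.1100   0.2550]
  [ 0.0400   0.4700   0.1050]
  [ 0.0625   0.0575   0.5025]
(I − A)⁻¹ = adj(I−A) / det(I−A) ≈
  [   1.3112     0.4063     0.9418]
  [   0.1477     1.7359     0.3878]
  [   0.2308     0.2124     1.8560]
Δx = (I − A)⁻¹ Δd with Δd having +80 in the Livestock component and 0 elsewhere.
So Δx_3 = L_32 · (+80), where L_32 = adj(I−A)_32 / det(I−A) = 0.0575 / 0.27075.
Δx_3 = 0.0575 × (+80) / 0.27075 = 4.60 / 0.27075 ≈ 16.990.

Δx_3 = 16.990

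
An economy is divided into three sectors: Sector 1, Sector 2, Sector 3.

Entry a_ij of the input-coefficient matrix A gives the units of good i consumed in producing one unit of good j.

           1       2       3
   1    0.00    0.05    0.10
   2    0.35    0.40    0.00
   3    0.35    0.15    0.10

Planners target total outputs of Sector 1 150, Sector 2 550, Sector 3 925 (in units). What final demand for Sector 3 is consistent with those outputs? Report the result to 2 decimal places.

d_3 = 697.50

I − A =
  [   1.00    -0.05    -0.10]
  [  -0.35     0.60     0.00]
  [  -0.35    -0.15     0.90]
d = (I − A) x:
  d_1 = (+1.00)·150 + (-0.05)·550 + (-0.10)·925 = 30.00
  d_2 = (-0.35)·150 + (+0.60)·550 + (+0.00)·925 = 277.50
  d_3 = (-0.35)·150 + (-0.15)·550 + (+0.90)·925 = 697.50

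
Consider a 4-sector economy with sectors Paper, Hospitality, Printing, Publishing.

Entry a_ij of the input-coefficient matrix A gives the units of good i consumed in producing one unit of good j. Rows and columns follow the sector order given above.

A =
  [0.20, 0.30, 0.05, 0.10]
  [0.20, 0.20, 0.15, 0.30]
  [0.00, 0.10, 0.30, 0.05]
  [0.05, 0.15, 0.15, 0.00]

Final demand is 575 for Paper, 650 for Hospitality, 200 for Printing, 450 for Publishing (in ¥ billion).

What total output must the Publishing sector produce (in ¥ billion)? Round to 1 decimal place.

x_4 = 850.3

I − A =
  [   0.80    -0.30    -0.05    -0.10]
  [  -0.20     0.80    -0.15    -0.30]
  [   0.00    -0.10     0.70    -0.05]
  [  -0.05    -0.15    -0.15     1.00]
Compute the cofactors C_ij = (−1)^(i+j)·(3×3 minor ij) of I−A; the adjugate is their transpose:
adj(I−A) = Cᵀ =
  [ 0.501875   0.225125   0.110500   0.123250]
  [ 0.149375   0.550375   0.169000   0.188500]
  [ 0.025000   0.086250   0.532500   0.055000]
  [ 0.051250   0.106750   0.110750   0.393000]
det(I−A) = Σ_j (I−A)_1j·C_1j = (0.80)(0.501875) + (-0.30)(0.149375) + (-0.05)(0.025000) + (-0.10)(0.051250) = 0.3503125
(I − A)⁻¹ = adj(I−A) / det(I−A) ≈
  [   1.4326     0.6426     0.3154     0.3518]
  [   0.4264     1.5711     0.4824     0.5381]
  [   0.0714     0.2462     1.5201     0.1570]
  [   0.1463     0.3047     0.3161     1.1219]
x = (I − A)⁻¹ d = adj(I−A)·d / det(I−A), with det(I−A) = 0.3503125:
  x_1 = (0.501875·575 + 0.225125·650 + 0.110500·200 + 0.123250·450) / 0.3503125 = 512.471875 / 0.3503125 ≈ 1462.9
  x_2 = (0.149375·575 + 0.550375·650 + 0.169000·200 + 0.188500·450) / 0.3503125 = 562.259375 / 0.3503125 ≈ 1605.0
  x_3 = (0.025000·575 + 0.086250·650 + 0.532500·200 + 0.055000·450) / 0.3503125 = 201.6875 / 0.3503125 ≈ 575.7
  x_4 = (0.051250·575 + 0.106750·650 + 0.110750·200 + 0.393000·450) / 0.3503125 = 297.85625 / 0.3503125 ≈ 850.3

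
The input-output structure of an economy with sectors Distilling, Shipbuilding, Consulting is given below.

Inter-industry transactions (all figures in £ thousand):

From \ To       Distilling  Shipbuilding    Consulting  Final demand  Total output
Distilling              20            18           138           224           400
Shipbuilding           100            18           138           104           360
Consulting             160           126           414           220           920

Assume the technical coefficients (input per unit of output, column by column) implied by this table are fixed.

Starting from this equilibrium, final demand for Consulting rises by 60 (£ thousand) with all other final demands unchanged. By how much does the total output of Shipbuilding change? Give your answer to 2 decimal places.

Technical coefficients a_ij = z_ij / X_j:
  a_11 = 20/400 = 0.05, a_21 = 100/400 = 0.25, a_31 = 160/400 = 0.40
  a_12 = 18/360 = 0.05, a_22 = 18/360 = 0.05, a_32 = 126/360 = 0.35
  a_13 = 138/920 = 0.15, a_23 = 138/920 = 0.15, a_33 = 414/920 = 0.45
I − A =
  [   0.95    -0.05    -0.15]
  [  -0.25     0.95    -0.15]
  [  -0.40    -0.35     0.55]
Cofactors of I−A, C_ij = (−1)^(i+j)·(minor ij) (rows/columns in the sector order above):
  C_11 = (0.95)(0.55) − (-0.15)(-0.35) = 0.4700
  C_12 = −[(-0.25)(0.55) − (-0.15)(-0.40)] = 0.1975
  C_13 = (-0.25)(-0.35) − (0.95)(-0.40) = 0.4675
  C_21 = −[(-0.05)(0.55) − (-0.15)(-0.35)] = 0.0800
  C_22 = (0.95)(0.55) − (-0.15)(-0.40) = 0.4625
  C_23 = −[(0.95)(-0.35) − (-0.05)(-0.40)] = 0.3525
  C_31 = (-0.05)(-0.15) − (-0.15)(0.95) = 0.1500
  C_32 = −[(0.95)(-0.15) − (-0.15)(-0.25)] = 0.1800
  C_33 = (0.95)(0.95) − (-0.05)(-0.25) = 0.8900
det(I−A) = Σ_j (I−A)_1j·C_1j = (0.95)(0.4700) + (-0.05)(0.1975) + (-0.15)(0.4675) = 0.3665
adj(I−A) = Cᵀ =
  [ 0.4700   0.0800   0.1500]
  [ 0.1975   0.4625   0.1800]
  [ 0.4675   0.3525   0.8900]
(I − A)⁻¹ = adj(I−A) / det(I−A) ≈
  [   1.2824     0.2183     0.4093]
  [   0.5389     1.2619     0.4911]
  [   1.2756     0.9618     2.4284]
Δx = (I − A)⁻¹ Δd with Δd having +60 in the Consulting component and 0 elsewhere.
So Δx_2 = L_23 · (+60), where L_23 = adj(I−A)_23 / det(I−A) = 0.1800 / 0.3665.
Δx_2 = 0.1800 × (+60) / 0.3665 = 10.80 / 0.3665 ≈ 29.47.

Δx_2 = 29.47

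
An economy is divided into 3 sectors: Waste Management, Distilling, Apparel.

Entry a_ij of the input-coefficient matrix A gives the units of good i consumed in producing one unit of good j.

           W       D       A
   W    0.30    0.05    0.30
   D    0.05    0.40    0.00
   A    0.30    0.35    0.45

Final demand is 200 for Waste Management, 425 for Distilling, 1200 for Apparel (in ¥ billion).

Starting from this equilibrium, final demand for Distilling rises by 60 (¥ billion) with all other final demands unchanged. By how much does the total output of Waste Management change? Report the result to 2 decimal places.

I − A =
  [   0.70    -0.05    -0.30]
  [  -0.05     0.60     0.00]
  [  -0.30    -0.35     0.55]
Cofactors of I−A, C_ij = (−1)^(i+j)·(minor ij) (rows/columns in the sector order above):
  C_11 = (0.60)(0.55) − (0.00)(-0.35) = 0.3300
  C_12 = −[(-0.05)(0.55) − (0.00)(-0.30)] = 0.0275
  C_13 = (-0.05)(-0.35) − (0.60)(-0.30) = 0.1975
  C_21 = −[(-0.05)(0.55) − (-0.30)(-0.35)] = 0.1325
  C_22 = (0.70)(0.55) − (-0.30)(-0.30) = 0.2950
  C_23 = −[(0.70)(-0.35) − (-0.05)(-0.30)] = 0.2600
  C_31 = (-0.05)(0.00) − (-0.30)(0.60) = 0.1800
  C_32 = −[(0.70)(0.00) − (-0.30)(-0.05)] = 0.0150
  C_33 = (0.70)(0.60) − (-0.05)(-0.05) = 0.4175
det(I−A) = Σ_j (I−A)_1j·C_1j = (0.70)(0.3300) + (-0.05)(0.0275) + (-0.30)(0.1975) = 0.170375
adj(I−A) = Cᵀ =
  [ 0.3300   0.1325   0.1800]
  [ 0.0275   0.2950   0.0150]
  [ 0.1975   0.2600   0.4175]
(I − A)⁻¹ = adj(I−A) / det(I−A) ≈
  [   1.9369     0.7777     1.0565]
  [   0.1614     1.7315     0.0880]
  [   1.1592     1.5260     2.4505]
Δx = (I − A)⁻¹ Δd with Δd having +60 in the Distilling component and 0 elsewhere.
So Δx_W = L_WD · (+60), where L_WD = adj(I−A)_WD / det(I−A) = 0.1325 / 0.170375.
Δx_W = 0.1325 × (+60) / 0.170375 = 7.95 / 0.170375 ≈ 46.66.

Δx_W = 46.66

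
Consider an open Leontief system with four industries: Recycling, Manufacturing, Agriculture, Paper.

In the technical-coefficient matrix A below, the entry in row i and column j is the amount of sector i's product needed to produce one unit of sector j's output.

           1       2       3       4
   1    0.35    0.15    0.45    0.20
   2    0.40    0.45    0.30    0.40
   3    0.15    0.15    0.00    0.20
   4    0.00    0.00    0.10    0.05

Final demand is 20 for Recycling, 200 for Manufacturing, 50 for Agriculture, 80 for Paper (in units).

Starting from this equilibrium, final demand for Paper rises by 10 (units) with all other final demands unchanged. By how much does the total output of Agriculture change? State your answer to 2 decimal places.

I − A =
  [   0.65    -0.15    -0.45    -0.20]
  [  -0.40     0.55    -0.30    -0.40]
  [  -0.15    -0.15     1.00    -0.20]
  [   0.00     0.00    -0.10     0.95]
Compute the cofactors C_ij = (−1)^(i+j)·(3×3 minor ij) of I−A; the adjugate is their transpose:
adj(I−A) = Cᵀ =
  [ 0.462750   0.206625   0.294875   0.246500]
  [ 0.420750   0.537375   0.390250   0.397000]
  [ 0.135375   0.114000   0.282625   0.136000]
  [ 0.014250   0.012000   0.029750   0.197375]
det(I−A) = Σ_j (I−A)_1j·C_1j = (0.65)(0.462750) + (-0.15)(0.420750) + (-0.45)(0.135375) + (-0.20)(0.014250) = 0.17390625
(I − A)⁻¹ = adj(I−A) / det(I−A) ≈
  [   2.6609     1.1881     1.6956     1.4174]
  [   2.4194     3.0900     2.2440     2.2828]
  [   0.7784     0.6555     1.6252     0.7820]
  [   0.0819     0.0690     0.1711     1.1350]
Δx = (I − A)⁻¹ Δd with Δd having +10 in the Paper component and 0 elsewhere.
So Δx_3 = L_34 · (+10), where L_34 = adj(I−A)_34 / det(I−A) = 0.136000 / 0.17390625.
Δx_3 = 0.136000 × (+10) / 0.17390625 = 1.36 / 0.17390625 ≈ 7.82.

Δx_3 = 7.82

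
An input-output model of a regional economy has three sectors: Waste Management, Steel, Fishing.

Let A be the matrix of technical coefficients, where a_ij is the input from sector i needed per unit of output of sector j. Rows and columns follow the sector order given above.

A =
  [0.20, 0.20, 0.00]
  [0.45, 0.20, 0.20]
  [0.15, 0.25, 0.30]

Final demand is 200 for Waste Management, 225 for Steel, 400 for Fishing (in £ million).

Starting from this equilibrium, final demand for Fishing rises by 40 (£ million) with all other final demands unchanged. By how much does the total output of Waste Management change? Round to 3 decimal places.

I − A =
  [   0.80    -0.20     0.00]
  [  -0.45     0.80    -0.20]
  [  -0.15    -0.25     0.70]
Cofactors of I−A, C_ij = (−1)^(i+j)·(minor ij) (rows/columns in the sector order above):
  C_11 = (0.80)(0.70) − (-0.20)(-0.25) = 0.5100
  C_12 = −[(-0.45)(0.70) − (-0.20)(-0.15)] = 0.3450
  C_13 = (-0.45)(-0.25) − (0.80)(-0.15) = 0.2325
  C_21 = −[(-0.20)(0.70) − (0.00)(-0.25)] = 0.1400
  C_22 = (0.80)(0.70) − (0.00)(-0.15) = 0.5600
  C_23 = −[(0.80)(-0.25) − (-0.20)(-0.15)] = 0.2300
  C_31 = (-0.20)(-0.20) − (0.00)(0.80) = 0.0400
  C_32 = −[(0.80)(-0.20) − (0.00)(-0.45)] = 0.1600
  C_33 = (0.80)(0.80) − (-0.20)(-0.45) = 0.5500
det(I−A) = Σ_j (I−A)_1j·C_1j = (0.80)(0.5100) + (-0.20)(0.3450) + (0.00)(0.2325) = 0.3390
adj(I−A) = Cᵀ =
  [ 0.5100   0.1400   0.0400]
  [ 0.3450   0.5600   0.1600]
  [ 0.2325   0.2300   0.5500]
(I − A)⁻¹ = adj(I−A) / det(I−A) ≈
  [   1.5044     0.4130     0.1180]
  [   1.0177     1.6519     0.4720]
  [   0.6858     0.6785     1.6224]
Δx = (I − A)⁻¹ Δd with Δd having +40 in the Fishing component and 0 elsewhere.
So Δx_W = L_WF · (+40), where L_WF = adj(I−A)_WF / det(I−A) = 0.0400 / 0.3390.
Δx_W = 0.0400 × (+40) / 0.3390 = 1.60 / 0.3390 ≈ 4.720.

Δx_W = 4.720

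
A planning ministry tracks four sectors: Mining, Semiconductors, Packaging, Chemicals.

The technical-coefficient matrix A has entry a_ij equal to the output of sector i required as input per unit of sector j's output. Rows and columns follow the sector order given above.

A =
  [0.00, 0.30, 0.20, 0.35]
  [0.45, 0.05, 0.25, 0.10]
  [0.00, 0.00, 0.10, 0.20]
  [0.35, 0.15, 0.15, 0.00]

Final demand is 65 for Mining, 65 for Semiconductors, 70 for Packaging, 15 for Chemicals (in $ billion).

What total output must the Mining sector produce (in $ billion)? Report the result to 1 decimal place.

I − A =
  [   1.00    -0.30    -0.20    -0.35]
  [  -0.45     0.95    -0.25    -0.10]
  [   0.00     0.00     0.90    -0.20]
  [  -0.35    -0.15    -0.15     1.00]
Compute the cofactors C_ij = (−1)^(i+j)·(3×3 minor ij) of I−A; the adjugate is their transpose:
adj(I−A) = Cᵀ =
  [ 0.80550   0.31425   0.32950   0.37925]
  [ 0.44050   0.74575   0.35500   0.29975]
  [ 0.08000   0.05100   0.64950   0.16300]
  [ 0.36000   0.22950   0.26600   0.73350]
det(I−A) = Σ_j (I−A)_1j·C_1j = (1.00)(0.80550) + (-0.30)(0.44050) + (-0.20)(0.08000) + (-0.35)(0.36000) = 0.53135
(I − A)⁻¹ = adj(I−A) / det(I−A) ≈
  [   1.5159     0.5914     0.6201     0.7137]
  [   0.8290     1.4035     0.6681     0.5641]
  [   0.1506     0.0960     1.2224     0.3068]
  [   0.6775     0.4319     0.5006     1.3804]
x = (I − A)⁻¹ d = adj(I−A)·d / det(I−A), with det(I−A) = 0.53135:
  x_M = (0.80550·65 + 0.31425·65 + 0.32950·70 + 0.37925·15) / 0.53135 = 101.5375 / 0.53135 ≈ 191.1
  x_S = (0.44050·65 + 0.74575·65 + 0.35500·70 + 0.29975·15) / 0.53135 = 106.4525 / 0.53135 ≈ 200.3
  x_P = (0.08000·65 + 0.05100·65 + 0.64950·70 + 0.16300·15) / 0.53135 = 56.425 / 0.53135 ≈ 106.2
  x_C = (0.36000·65 + 0.22950·65 + 0.26600·70 + 0.73350·15) / 0.53135 = 67.94 / 0.53135 ≈ 127.9

x_M = 191.1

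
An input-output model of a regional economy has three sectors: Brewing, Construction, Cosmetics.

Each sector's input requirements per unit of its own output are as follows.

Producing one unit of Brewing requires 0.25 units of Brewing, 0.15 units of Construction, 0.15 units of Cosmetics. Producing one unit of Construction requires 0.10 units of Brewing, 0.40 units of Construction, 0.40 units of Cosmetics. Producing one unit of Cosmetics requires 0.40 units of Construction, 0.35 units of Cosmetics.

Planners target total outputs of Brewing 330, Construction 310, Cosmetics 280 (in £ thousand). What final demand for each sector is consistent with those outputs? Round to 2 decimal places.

d_1 = 216.50, d_2 = 24.50, d_3 = 8.50

I − A =
  [   0.75    -0.10     0.00]
  [  -0.15     0.60    -0.40]
  [  -0.15    -0.40     0.65]
d = (I − A) x:
  d_1 = (+0.75)·330 + (-0.10)·310 + (+0.00)·280 = 216.50
  d_2 = (-0.15)·330 + (+0.60)·310 + (-0.40)·280 = 24.50
  d_3 = (-0.15)·330 + (-0.40)·310 + (+0.65)·280 = 8.50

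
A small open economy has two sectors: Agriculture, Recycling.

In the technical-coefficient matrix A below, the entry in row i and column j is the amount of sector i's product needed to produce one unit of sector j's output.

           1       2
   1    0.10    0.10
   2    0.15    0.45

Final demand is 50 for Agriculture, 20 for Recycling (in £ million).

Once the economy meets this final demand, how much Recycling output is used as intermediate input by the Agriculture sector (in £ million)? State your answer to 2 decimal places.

I − A =
  [   0.90    -0.10]
  [  -0.15     0.55]
det(I−A) = (0.90)(0.55) − (-0.10)(-0.15) = 0.4800
adj(I−A) = [[0.55, 0.10], [0.15, 0.90]]
(I − A)⁻¹ = adj(I−A) / det(I−A) ≈
  [   1.1458     0.2083]
  [   0.3125     1.8750]
First solve x = (I − A)⁻¹ d = adj(I−A)·d / det(I−A); in particular x_1 = (0.55·50 + 0.10·20) / 0.4800 = 29.50 / 0.4800 ≈ 61.4583.
Intermediate flow from 2 to 1: z_21 = a_21 · x_1 = 0.15 × 29.50 / 0.4800 = 4.425 / 0.4800 ≈ 9.22.

z_21 = 9.22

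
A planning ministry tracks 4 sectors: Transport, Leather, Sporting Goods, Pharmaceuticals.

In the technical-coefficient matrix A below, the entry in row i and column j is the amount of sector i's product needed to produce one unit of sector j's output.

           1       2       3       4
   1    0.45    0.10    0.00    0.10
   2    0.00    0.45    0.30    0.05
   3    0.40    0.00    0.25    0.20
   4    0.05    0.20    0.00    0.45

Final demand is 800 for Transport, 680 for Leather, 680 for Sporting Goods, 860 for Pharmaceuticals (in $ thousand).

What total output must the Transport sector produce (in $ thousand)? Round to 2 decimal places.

I − A =
  [   0.55    -0.10     0.00    -0.10]
  [   0.00     0.55    -0.30    -0.05]
  [  -0.40     0.00     0.75    -0.20]
  [  -0.05    -0.20     0.00     0.55]
Compute the cofactors C_ij = (−1)^(i+j)·(3×3 minor ij) of I−A; the adjugate is their transpose:
adj(I−A) = Cᵀ =
  [ 0.207375   0.056250   0.022500   0.051000]
  [ 0.070875   0.223125   0.089250   0.065625]
  [ 0.122500   0.053000   0.157875   0.084500]
  [ 0.044625   0.086250   0.034500   0.214875]
det(I−A) = Σ_j (I−A)_1j·C_1j = (0.55)(0.207375) + (-0.10)(0.070875) + (0.00)(0.122500) + (-0.10)(0.044625) = 0.10250625
(I − A)⁻¹ = adj(I−A) / det(I−A) ≈
  [   2.0230     0.5487     0.2195     0.4975]
  [   0.6914     2.1767     0.8707     0.6402]
  [   1.1950     0.5170     1.5401     0.8243]
  [   0.4353     0.8414     0.3366     2.0962]
x = (I − A)⁻¹ d = adj(I−A)·d / det(I−A), with det(I−A) = 0.10250625:
  x_1 = (0.207375·800 + 0.056250·680 + 0.022500·680 + 0.051000·860) / 0.10250625 = 263.31 / 0.10250625 ≈ 2568.72
  x_2 = (0.070875·800 + 0.223125·680 + 0.089250·680 + 0.065625·860) / 0.10250625 = 325.5525 / 0.10250625 ≈ 3175.93
  x_3 = (0.122500·800 + 0.053000·680 + 0.157875·680 + 0.084500·860) / 0.10250625 = 314.065 / 0.10250625 ≈ 3063.86
  x_4 = (0.044625·800 + 0.086250·680 + 0.034500·680 + 0.214875·860) / 0.10250625 = 302.6025 / 0.10250625 ≈ 2952.04

x_1 = 2568.72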